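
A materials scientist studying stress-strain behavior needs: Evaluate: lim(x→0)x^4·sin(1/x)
Squeeze theorem: -|x^4| ≤ x^4·sin(1/x) ≤ |x^4|
Since x^4 → 0 as x → 0, by squeeze theorem the limit is 0

Answer: 0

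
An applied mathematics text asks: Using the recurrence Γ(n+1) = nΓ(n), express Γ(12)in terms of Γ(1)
Γ(12)=11Γ(11)=11·10Γ(10)=...=11!·Γ(1)=39916800·Γ(1)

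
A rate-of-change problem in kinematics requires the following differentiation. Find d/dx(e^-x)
Chain rule: d/dx[e^u]=e^u · u' where u=-x
u'=-1

Answer: -1·e^-x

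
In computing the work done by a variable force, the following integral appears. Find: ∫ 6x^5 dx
Using power rule: ∫ 6x^5 dx = 6/6 x^6 + C = x^6 + C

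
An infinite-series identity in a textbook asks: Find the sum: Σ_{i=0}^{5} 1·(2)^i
Geometric series: S=a(1 - r^n)/(1 - r)
a=1, r=2, n=6
S=1(1-64)/-1=63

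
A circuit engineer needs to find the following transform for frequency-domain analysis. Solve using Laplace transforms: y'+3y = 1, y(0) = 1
Take L of both sides: sY(s)-1+3Y(s)=1/s
Y(s)(s+3)=1/s+1
Y(s)=1/(s(s+3))+1/(s+3)
Partial fractions: 1/(s(s+3))=(1/3)/s - (1/3)/(s+3)
So Y(s)=(1/3)/s+(2/3)/(s+3)
Inverse transform (L^(-1){1/s}=1, L^(-1){1/(s+3)}=e^(-3t)):

Answer: y(t)=1/3+(2/3)·e^(-3t)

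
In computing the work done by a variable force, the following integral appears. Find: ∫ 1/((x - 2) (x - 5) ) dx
Partial fractions: 1/((x-2)(x-5)) = A/(x-2) + B/(x-5)
A = -1/3, B = 1/3
∫ [-1/3· 1/(x-2) + 1/3· 1/(x-5)] dx
= (1/3)[ln|x-5| - ln|x-2|] + C

Answer: (1/3)·ln|(x-5)/(x-2)| + C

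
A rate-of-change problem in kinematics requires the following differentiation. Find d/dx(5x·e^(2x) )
Product rule: (fg)' = f'g+fg'
f = 5x, f' = 5
g = e^(2x), g' = 2·e^(2x)

Answer: 5·e^(2x)+10x·e^(2x)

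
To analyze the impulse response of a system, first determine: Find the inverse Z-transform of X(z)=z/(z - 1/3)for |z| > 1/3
Standard pair: z/(z-a) <-> a^n * u[n] for causal signals
With a = 1/3: x[n] = (1/3)^n * u[n]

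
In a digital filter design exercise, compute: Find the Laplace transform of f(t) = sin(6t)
L{sin(wt)} = w/(s² + w²)
L{sin(6t)} = 6/(s² + 36)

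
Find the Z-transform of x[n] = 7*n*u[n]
Z{n*u[n]}=z/(z-1)^2
By linearity: Z{7*n*u[n]}=7z/(z-1)^2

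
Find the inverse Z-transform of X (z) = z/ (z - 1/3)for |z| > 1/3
Standard pair: z/(z-a) <-> a^n*u[n] for causal signals
With a=1/3: x[n]=(1/3)^n*u[n]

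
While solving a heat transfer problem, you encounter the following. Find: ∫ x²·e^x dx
Integration by parts twice:
First: u=x², dv=e^x dx => x²e^x - 2∫ xe^x dx
Second: u=x, dv=e^x dx => xe^x - e^x
Combining: x²e^x - 2xe^x+2e^x+C

Answer: e^x(x² - 2x+2)+C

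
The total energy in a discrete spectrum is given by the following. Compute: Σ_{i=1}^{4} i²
Using formula: Σ i^2=n(n+1)(2n+1)/6=4·5·9/6=30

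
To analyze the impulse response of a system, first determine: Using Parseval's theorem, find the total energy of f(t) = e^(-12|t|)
Parseval's theorem: E=integral |f(t)|^2 dt=(1/2pi) integral |F(omega)|^2 domega
E=integral_{-inf}^{inf} e^(-24|t|) dt=2*integral_0^inf e^(-24t) dt=2/(2*12)=1/12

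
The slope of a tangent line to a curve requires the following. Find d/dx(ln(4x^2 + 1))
Chain rule: d/dx[ln(u)]=u'/u where u=4x^2+1
u'=8x

Answer: (8x)/(4x^2+1)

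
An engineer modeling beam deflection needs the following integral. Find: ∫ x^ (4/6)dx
Power rule: ∫ x^(2/3) dx=x^(5/3)/(5/3)+C

Answer: (3/5)·x^(5/3)+C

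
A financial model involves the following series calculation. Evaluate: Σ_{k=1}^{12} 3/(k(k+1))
Partial fractions: 3/(k(k+1)) = 3/k - 3/(k+1)
Telescoping sum: 3(1-1/13) = 3·12/13

Answer: 36/13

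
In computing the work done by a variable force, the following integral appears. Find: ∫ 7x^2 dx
Using power rule: ∫ 7x^2 dx=7/3 x^3 + C=(7/3)x^3 + C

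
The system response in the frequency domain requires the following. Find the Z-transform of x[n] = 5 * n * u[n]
Z{n*u[n]}=z/(z-1)^2
By linearity: Z{5*n*u[n]}=5z/(z-1)^2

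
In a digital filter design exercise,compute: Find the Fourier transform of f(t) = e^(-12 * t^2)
The Fourier transform of a Gaussian e^(-a * t^2) is sqrt(pi/a) * e^(-omega^2/(4a)).
With a = 12: F(omega) = sqrt(pi/12) * e^(-omega^2/48)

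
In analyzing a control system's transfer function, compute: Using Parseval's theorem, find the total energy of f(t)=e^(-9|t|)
Parseval's theorem: E=integral |f(t)|^2 dt=(1/2pi) integral |F(omega)|^2 domega
E=integral_{-inf}^{inf} e^(-18|t|) dt=2 * integral_0^inf e^(-18t) dt=2/(2 * 9)=1/9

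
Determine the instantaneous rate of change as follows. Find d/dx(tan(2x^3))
Chain rule: d/dx[tan(u)]=sec²(u)·u' where u=2x^3
u'=6x^2

Answer: 6x^2·sec²(2x^3)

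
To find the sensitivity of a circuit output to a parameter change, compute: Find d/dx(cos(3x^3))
Chain rule: d/dx[cos(u)] = -sin(u)·u' where u = 3x^3
u' = 9x^2

Answer: -9x^2·sin(3x^3)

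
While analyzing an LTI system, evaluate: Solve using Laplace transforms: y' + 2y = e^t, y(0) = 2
Take L: sY - 2 + 2Y=1/(s-1)
Y(s + 2)=1/(s-1) + 2
Y=1/((s-1)(s + 2)) + 2/(s + 2)
Partial fractions: 1/((s-1)(s + 2))=(1/3)/(s-1) - (1/3)/(s + 2)
So Y=(1/3)/(s-1) + (5/3)/(s + 2)
Inverse Laplace transform (L^(-1){1/(s-1)}=e^t, L^(-1){1/(s + 2)}=e^(-2t)):

Answer: y(t)=(1/3)·e^t + (5/3)·e^(-2t)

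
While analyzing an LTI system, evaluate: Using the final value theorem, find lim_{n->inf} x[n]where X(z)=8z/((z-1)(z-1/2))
Final value theorem: lim x[n]=lim_{z->1} (z-1) * X(z)
(z-1) * X(z)=8z/(z-1/2)
As z->1: 8/(1 - 1/2)=8/(1/2)=16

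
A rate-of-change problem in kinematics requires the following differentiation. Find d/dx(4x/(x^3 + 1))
Quotient rule: (f/g)'=(f'g - fg')/g²
f=4x, f'=4
g=x^3+1, g'=3x^2

Answer: (4·(x^3+1)-12x^3)/(x^3+1)²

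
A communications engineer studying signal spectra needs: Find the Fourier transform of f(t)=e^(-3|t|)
Using the standard pair: F{e^(-a|t|)} = 2a/(a^2 + omega^2)
With a = 3: F(omega) = 6/(9 + omega^2)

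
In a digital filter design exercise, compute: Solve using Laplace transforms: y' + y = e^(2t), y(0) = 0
Take L: sY - 0+Y = 1/(s-2)
Y(s+1) = 1/(s-2)+0
Y = 1/((s-2)(s+1))+0/(s+1)
Partial fractions: 1/((s-2)(s+1)) = (1/3)/(s-2) - (1/3)/(s+1)
So Y = (1/3)/(s-2) - (1/3)/(s+1)
Inverse Laplace transform (L^(-1){1/(s-2)} = e^(2t), L^(-1){1/(s+1)} = e^(-t)):

Answer: y(t) = (1/3)·e^(2t) - (1/3)·e^(-t)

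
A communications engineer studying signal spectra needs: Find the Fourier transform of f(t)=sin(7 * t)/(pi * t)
sin(W * t)/(pi * t)=(W/pi) * sinc(W * t/pi) is the impulse response of the ideal low-pass filter with cutoff W (here W=7).
Its Fourier transform is a rectangular function:
F(omega)=1 for |omega| < 7, 0 otherwise

Answer: rect(omega/14) [i.e., 1 for |omega| < 7, 0 otherwise]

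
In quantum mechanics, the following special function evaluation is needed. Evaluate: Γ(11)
Γ(n) = (n-1)! for positive integers
Γ(11) = 10! = 3628800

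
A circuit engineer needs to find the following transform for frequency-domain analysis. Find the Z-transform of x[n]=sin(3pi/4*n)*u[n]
Z{sin(w0 * n) * u[n]}=z * sin(w0)/(z^2 - 2z * cos(w0) + 1)
With w0=3pi/4: X(z)=z * sin(3pi/4)/(z^2 - 2z * cos(3pi/4) + 1)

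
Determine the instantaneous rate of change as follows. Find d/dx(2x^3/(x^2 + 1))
Quotient rule: (f/g)'=(f'g - fg')/g²
f=2x^3, f'=6x^2
g=x^2 + 1, g'=2x

Answer: (6x^2·(x^2 + 1) - 4x^4)/(x^2 + 1)²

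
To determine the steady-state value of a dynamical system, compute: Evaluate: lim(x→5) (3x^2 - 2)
Polynomial is continuous, so substitute x = 5:
3·5^2 - 2 = 73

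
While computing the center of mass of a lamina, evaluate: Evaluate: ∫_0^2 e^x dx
Antiderivative: e^x
Evaluate: (e^2-1)

Answer: e^2-1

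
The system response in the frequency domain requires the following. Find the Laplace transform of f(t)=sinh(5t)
L{sinh(at)} = a/(s²-a²)
L{sinh(5t)} = 5/(s²-25)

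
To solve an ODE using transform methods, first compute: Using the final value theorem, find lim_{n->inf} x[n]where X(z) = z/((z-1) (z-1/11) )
Final value theorem: lim x[n] = lim_{z->1} (z-1)*X(z)
(z-1)*X(z) = z/(z-1/11)
As z->1: 1/(1-1/11) = 1/(10/11) = 11/10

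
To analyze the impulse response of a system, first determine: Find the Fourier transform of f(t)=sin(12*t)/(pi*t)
sin(W * t)/(pi * t)=(W/pi) * sinc(W * t/pi) is the impulse response of the ideal low-pass filter with cutoff W (here W=12).
Its Fourier transform is a rectangular function:
F(omega)=1 for |omega| < 12, 0 otherwise

Answer: rect(omega/24) [i.e., 1 for |omega| < 12, 0 otherwise]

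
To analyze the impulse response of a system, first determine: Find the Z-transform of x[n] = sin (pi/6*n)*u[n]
Z{sin(w0 * n) * u[n]}=z * sin(w0)/(z^2-2z * cos(w0)+1)
With w0=pi/6: X(z)=z * sin(pi/6)/(z^2-2z * cos(pi/6)+1)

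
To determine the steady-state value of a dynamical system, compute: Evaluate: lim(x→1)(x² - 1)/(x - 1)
Factor: (x² - 1) = (x-1)(x+1)
Cancel (x-1): lim(x→1) (x+1) = 2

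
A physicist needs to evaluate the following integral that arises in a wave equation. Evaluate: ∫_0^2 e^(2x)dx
Antiderivative: (1/2)e^(2x)
Evaluate: (1/2)(e^4 - 1)

Answer: (e^4 - 1)/2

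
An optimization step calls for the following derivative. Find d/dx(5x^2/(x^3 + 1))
Quotient rule: (f/g)' = (f'g - fg')/g²
f = 5x^2, f' = 10x
g = x^3 + 1, g' = 3x^2

Answer: (10x·(x^3 + 1) - 15x^4)/(x^3 + 1)²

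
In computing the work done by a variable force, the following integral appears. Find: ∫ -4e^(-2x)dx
Since d/dx[e^(-2x)] = -2e^(-2x), we get 2 e^(-2x)+C

Answer: 2e^(-2x)+C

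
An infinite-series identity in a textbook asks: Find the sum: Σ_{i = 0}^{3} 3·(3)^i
Geometric series: S=a(1 - r^n)/(1 - r)
a=3, r=3, n=4
S=3(1 - 81)/-2=120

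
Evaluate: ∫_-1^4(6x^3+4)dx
Step 1: Find antiderivative F(x) = (3/2)x^4+4x
Step 2: F(4) - F(-1) = 400 - (-5/2) = 805/2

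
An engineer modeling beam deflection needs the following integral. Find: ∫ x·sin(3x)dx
By parts: u=x, dv=sin(3x) dx
du=dx, v=-cos(3x)/3
=-x·cos(3x)/3 + sin(3x)/3² + C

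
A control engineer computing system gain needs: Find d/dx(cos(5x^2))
Chain rule: d/dx[cos(u)]=-sin(u)·u' where u=5x^2
u'=10x

Answer: -10x·sin(5x^2)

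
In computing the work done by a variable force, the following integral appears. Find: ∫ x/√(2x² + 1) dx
Let u = 2x² + 1, du = 4x dx
∫ (1/4)·u^(-1/2) du = √u/2 + C

Answer: √(2x² + 1)/2 + C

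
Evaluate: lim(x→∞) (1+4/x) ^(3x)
Rewrite as [(1+4/x)^x]^3.
lim(1+4/x)^x = e^4, so limit = (e^4)^3 = e^12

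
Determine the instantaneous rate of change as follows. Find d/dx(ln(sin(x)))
Chain rule: d/dx[ln(u)] = u'/u where u = sin(x)
u' = cos(x)

Answer: (cos(x))/(sin(x))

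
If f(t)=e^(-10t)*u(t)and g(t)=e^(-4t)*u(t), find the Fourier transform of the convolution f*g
By the convolution theorem: F{f * g}=F(omega) * G(omega)
F(omega)=1/(10 + j * omega), G(omega)=1/(4 + j * omega)
F{f * g}=1/((10 + j * omega)(4 + j * omega))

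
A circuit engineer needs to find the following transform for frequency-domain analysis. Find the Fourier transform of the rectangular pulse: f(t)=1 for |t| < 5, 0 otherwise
F(omega) = integral from -5 to 5 of e^(-j*omega*t) dt
= 2*sin(5*omega)/omega = 10*sinc(5*omega/pi)

Answer: 2*sin(5*omega)/omega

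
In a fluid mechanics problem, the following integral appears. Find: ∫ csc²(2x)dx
Since d/dx[-cot(2x)] = 2csc²(2x), integral = -cot(2x)/2+C

Answer: (-1/2)cot(2x)+C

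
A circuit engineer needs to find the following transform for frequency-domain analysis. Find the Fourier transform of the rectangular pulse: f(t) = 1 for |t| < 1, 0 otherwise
F(omega)=integral from -1 to 1 of e^(-j*omega*t) dt
=2*sin(1*omega)/omega=2*sinc(1*omega/pi)

Answer: 2*sin(1*omega)/omega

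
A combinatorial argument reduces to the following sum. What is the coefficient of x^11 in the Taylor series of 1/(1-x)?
1/(1-x) = Σ x^n for |x|<1
All coefficients are 1

Answer: 1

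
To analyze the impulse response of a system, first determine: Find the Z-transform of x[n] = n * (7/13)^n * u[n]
Using the property Z{n * a^n * u[n]}=az/(z-a)^2
With a=7/13: X(z)=(7/13)z/(z - 7/13)^2, |z| > 7/13

Answer: (7/13)z/(z - 7/13)^2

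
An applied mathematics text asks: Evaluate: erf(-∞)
erf(-∞)=-1 (the error function is odd, so erf(-∞)=-erf(∞)=-1)

Answer: -1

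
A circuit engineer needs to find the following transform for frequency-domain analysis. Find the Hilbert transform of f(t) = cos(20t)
The Hilbert transform shifts each frequency component by -pi/2.
H{cos(wt)}=sin(wt)
With w=20: H{cos(20t)}=sin(20t)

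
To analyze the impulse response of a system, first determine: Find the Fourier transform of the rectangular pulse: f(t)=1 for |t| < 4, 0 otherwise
F(omega) = integral from -4 to 4 of e^(-j * omega * t) dt
= 2 * sin(4 * omega)/omega = 8 * sinc(4 * omega/pi)

Answer: 2 * sin(4 * omega)/omega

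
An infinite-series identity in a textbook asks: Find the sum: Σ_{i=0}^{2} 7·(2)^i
Geometric series: S=a(1 - r^n)/(1 - r)
a=7, r=2, n=3
S=7(1 - 8)/-1=49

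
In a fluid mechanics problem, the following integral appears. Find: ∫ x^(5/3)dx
Power rule: ∫ x^(5/3) dx=x^(8/3)/(8/3) + C

Answer: (3/8)·x^(8/3) + C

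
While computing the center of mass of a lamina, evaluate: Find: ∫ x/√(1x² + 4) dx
Let u = x²+4, du = 2x dx
∫ (1/2)·u^(-1/2) du = √u+C

Answer: √(x²+4)+C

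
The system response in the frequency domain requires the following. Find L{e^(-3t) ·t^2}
First shifting: L{e^(at)f(t)} = F(s-a)
L{t^2} = 2/s^3
Shift s → s+3: 2/(s+3)^3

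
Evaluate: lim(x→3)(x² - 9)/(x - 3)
Factor: (x² - 9)=(x-3)(x + 3)
Cancel (x-3): lim(x→3) (x + 3)=6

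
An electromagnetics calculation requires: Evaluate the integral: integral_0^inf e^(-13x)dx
integral_0^inf e^(-13x) dx=[-1/13*e^(-13x)]_0^inf
=0 - (-1/13)=1/13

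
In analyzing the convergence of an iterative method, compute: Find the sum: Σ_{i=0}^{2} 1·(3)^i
Geometric series: S = a(1 - r^n)/(1 - r)
a = 1, r = 3, n = 3
S = 1(1-27)/-2 = 13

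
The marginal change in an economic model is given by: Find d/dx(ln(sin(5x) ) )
Chain rule: d/dx[ln(u)] = u'/u where u = sin(5x)
u' = 5cos(5x)

Answer: (5cos(5x))/(sin(5x))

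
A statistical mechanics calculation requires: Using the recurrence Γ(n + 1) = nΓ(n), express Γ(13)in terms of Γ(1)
Γ(13) = 12Γ(12) = 12·11Γ(11) = ... = 12!·Γ(1) = 479001600·Γ(1)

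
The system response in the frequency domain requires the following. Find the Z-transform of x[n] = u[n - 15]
Using the time-shift property: Z{u[n-15]} = z^(-15)*z/(z-1)
= z^(-14)/(z-1)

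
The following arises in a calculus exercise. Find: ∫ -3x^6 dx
Using power rule: ∫ -3x^6 dx = -3/7 x^7+C = (-3/7)x^7+C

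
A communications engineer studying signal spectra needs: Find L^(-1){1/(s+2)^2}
L^(-1){1/(s-a)^n} = t^(n-1)·e^(at)/(n-1)!
Here a = -2, n = 2: t^1·e^(-2t)/1

Answer: t·e^(-2t)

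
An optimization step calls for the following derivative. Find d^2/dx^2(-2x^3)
Apply power rule 2 times:
d^1: -6x^2
d^2: -12x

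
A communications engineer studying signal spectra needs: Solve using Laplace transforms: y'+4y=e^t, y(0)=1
Take L: sY - 1+4Y=1/(s-1)
Y(s+4)=1/(s-1)+1
Y=1/((s-1)(s+4))+1/(s+4)
Partial fractions: 1/((s-1)(s+4))=(1/5)/(s-1) - (1/5)/(s+4)
So Y=(1/5)/(s-1)+(4/5)/(s+4)
Inverse Laplace transform (L^(-1){1/(s-1)}=e^t, L^(-1){1/(s+4)}=e^(-4t)):

Answer: y(t)=(1/5)·e^t+(4/5)·e^(-4t)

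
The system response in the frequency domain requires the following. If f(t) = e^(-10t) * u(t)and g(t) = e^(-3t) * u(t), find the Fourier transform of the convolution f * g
By the convolution theorem: F{f*g}=F(omega)*G(omega)
F(omega)=1/(10+j*omega), G(omega)=1/(3+j*omega)
F{f*g}=1/((10+j*omega)(3+j*omega))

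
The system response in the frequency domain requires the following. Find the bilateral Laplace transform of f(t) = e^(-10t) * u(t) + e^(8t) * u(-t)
For e^(-10t) * u(t): L=1/(s + 10), Re(s) > -10
For e^(8t) * u(-t): L=-1/(s-8), Re(s) < 8
Combined: F(s)=1/(s + 10) - 1/(s-8), -10 < Re(s) < 8

Answer: 1/(s + 10) - 1/(s-8), ROC: -10 < Re(s) < 8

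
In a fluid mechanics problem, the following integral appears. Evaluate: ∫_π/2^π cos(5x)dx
Antiderivative: sin(5x)/5
Evaluate at bounds: [sin(5·π)/5] - [sin(5·π/2)/5]
=((0) - (1))/5=-1/5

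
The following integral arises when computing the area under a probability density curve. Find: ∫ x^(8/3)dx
Power rule: ∫ x^(8/3) dx = x^(11/3)/(11/3) + C

Answer: (3/11)·x^(11/3) + C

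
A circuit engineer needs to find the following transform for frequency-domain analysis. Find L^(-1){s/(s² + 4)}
L^(-1){s/(s²+w²)} = cos(wt)
Here w = 2

Answer: cos(2t)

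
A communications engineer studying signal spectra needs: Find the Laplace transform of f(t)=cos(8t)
L{cos(wt)}=s/(s² + w²)
L{cos(8t)}=s/(s² + 64)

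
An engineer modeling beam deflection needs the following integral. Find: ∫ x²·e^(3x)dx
Integration by parts twice:
First: u = x², dv = e^(3x) dx => x²e^(3x)/3 - (2/3)∫ xe^(3x) dx
Second (∫ xe^(3x) dx): xe^(3x)/3 - e^(3x)/9
Combining: e^(3x)(x²/3-2x/9+2/27)+C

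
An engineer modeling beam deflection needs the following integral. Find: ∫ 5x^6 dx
Using power rule: ∫ 5x^6 dx=5/7 x^7+C=(5/7)x^7+C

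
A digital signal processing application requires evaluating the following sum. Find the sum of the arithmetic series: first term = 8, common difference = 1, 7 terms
Last term: a_n = 8 + (7 - 1)·1 = 14
Sum = n(a_1 + a_n)/2 = 7(8 + 14)/2 = 77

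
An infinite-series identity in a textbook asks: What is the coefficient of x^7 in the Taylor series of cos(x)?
cos(x) has only even powers. Coefficient of x^7=0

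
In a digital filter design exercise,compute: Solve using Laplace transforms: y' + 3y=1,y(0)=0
Take L of both sides: sY(s) - 0 + 3Y(s) = 1/s
Y(s)(s + 3) = 1/s + 0
Y(s) = 1/(s(s + 3)) + 0/(s + 3)
Partial fractions: 1/(s(s + 3)) = (1/3)/s - (1/3)/(s + 3)
So Y(s) = (1/3)/s - (1/3)/(s + 3)
Inverse transform (L^(-1){1/s} = 1, L^(-1){1/(s + 3)} = e^(-3t)):

Answer: y(t) = 1/3 - (1/3)·e^(-3t)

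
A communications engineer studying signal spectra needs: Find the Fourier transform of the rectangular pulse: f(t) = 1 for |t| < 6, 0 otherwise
F(omega) = integral from -6 to 6 of e^(-j * omega * t) dt
= 2 * sin(6 * omega)/omega = 12 * sinc(6 * omega/pi)

Answer: 2 * sin(6 * omega)/omega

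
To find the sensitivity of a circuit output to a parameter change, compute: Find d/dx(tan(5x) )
Chain rule: d/dx[tan(u)] = sec²(u)·u' where u = 5x
u' = 5

Answer: 5·sec²(5x)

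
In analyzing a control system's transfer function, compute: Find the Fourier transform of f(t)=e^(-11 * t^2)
The Fourier transform of a Gaussian e^(-a * t^2) is sqrt(pi/a) * e^(-omega^2/(4a)).
With a = 11: F(omega) = sqrt(pi/11) * e^(-omega^2/44)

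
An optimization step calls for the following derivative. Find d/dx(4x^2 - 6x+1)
Power rule: d/dx(ax^n)=n·a·x^(n-1)
Term by term: 8·x - 6

Answer: 8x - 6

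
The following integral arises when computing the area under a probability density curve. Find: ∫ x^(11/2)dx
Power rule: ∫ x^(11/2) dx = x^(13/2)/(13/2)+C

Answer: (2/13)·x^(13/2)+C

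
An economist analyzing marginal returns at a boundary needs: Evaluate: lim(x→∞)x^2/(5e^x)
Apply L'Hôpital 2 times (∞/∞ each time):
Eventually get 2!/(5e^x) → 0

Answer: 0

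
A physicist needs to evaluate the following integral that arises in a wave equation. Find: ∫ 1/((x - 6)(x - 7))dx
Partial fractions: 1/((x-6)(x-7)) = A/(x-6)+B/(x-7)
A = -1, B = 1
∫ [-1· 1/(x-6)+1· 1/(x-7)] dx
= (1)[ln|x-7| - ln|x-6|]+C

Answer: ln|(x-7)/(x-6)|+C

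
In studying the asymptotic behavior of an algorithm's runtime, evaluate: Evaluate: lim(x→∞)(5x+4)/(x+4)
Divide numerator and denominator by x:
lim (5+4/x)/(1+4/x)=5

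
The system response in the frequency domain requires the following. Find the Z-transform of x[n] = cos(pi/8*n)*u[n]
Z{cos(w0 * n) * u[n]}=z(z - cos(w0))/(z^2-2z * cos(w0)+1)
With w0=pi/8: X(z)=z(z - cos(pi/8))/(z^2-2z * cos(pi/8)+1)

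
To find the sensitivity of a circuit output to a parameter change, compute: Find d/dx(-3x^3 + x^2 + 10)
Power rule: d/dx(ax^n)=n·a·x^(n-1)
Term by term: -9·x^2+2·x

Answer: -9x^2+2x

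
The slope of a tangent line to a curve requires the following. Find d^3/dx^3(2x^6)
Apply power rule 3 times:
d^1: 12x^5
d^2: 60x^4
d^3: 240x^3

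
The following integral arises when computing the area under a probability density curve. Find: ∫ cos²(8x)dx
Using identity cos²(u)=(1 + cos(2u))/2:
∫ (1 + cos(16x))/2 dx=x/2 + sin(16x)/32 + C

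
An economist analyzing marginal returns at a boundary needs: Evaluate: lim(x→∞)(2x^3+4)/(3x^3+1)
Divide numerator and denominator by x^3:
lim (2 + 4/x^3)/(3 + 1/x^3)=2/3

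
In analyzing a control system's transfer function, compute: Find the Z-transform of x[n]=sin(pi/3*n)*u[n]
Z{sin(w0 * n) * u[n]} = z * sin(w0)/(z^2-2z * cos(w0)+1)
With w0 = pi/3: X(z) = z * sin(pi/3)/(z^2-2z * cos(pi/3)+1)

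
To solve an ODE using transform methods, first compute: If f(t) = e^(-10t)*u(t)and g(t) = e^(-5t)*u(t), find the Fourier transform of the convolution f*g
By the convolution theorem: F{f * g} = F(omega) * G(omega)
F(omega) = 1/(10+j * omega), G(omega) = 1/(5+j * omega)
F{f * g} = 1/((10+j * omega)(5+j * omega))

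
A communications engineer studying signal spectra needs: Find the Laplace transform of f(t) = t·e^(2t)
L{t·e^(at)} = 1/(s-a)²
L{t·e^(2t)} = 1/(s-2)²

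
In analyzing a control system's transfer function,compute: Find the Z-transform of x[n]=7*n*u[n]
Z{n*u[n]}=z/(z-1)^2
By linearity: Z{7*n*u[n]}=7z/(z-1)^2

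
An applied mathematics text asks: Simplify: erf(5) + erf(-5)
erf is odd: erf(-5) = -erf(5)
erf(5) + erf(-5) = erf(5) - erf(5) = 0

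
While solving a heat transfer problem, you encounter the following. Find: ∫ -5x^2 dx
Using power rule: ∫ -5x^2 dx=-5/3 x^3 + C=(-5/3)x^3 + C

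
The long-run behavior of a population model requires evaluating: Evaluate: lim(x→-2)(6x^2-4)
Polynomial is continuous, so substitute x = -2:
6·(-2)^2-4 = 20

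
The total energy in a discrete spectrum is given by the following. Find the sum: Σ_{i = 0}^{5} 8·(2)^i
Geometric series: S = a(1 - r^n)/(1 - r)
a = 8, r = 2, n = 6
S = 8(1-64)/-1 = 504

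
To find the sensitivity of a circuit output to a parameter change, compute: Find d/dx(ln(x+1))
Chain rule: d/dx[ln(u)] = u'/u where u = x + 1
u' = 1

Answer: (1)/(x + 1)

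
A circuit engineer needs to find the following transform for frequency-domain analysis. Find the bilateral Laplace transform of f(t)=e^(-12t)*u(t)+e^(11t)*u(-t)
For e^(-12t)*u(t): L = 1/(s+12), Re(s) > -12
For e^(11t)*u(-t): L = -1/(s-11), Re(s) < 11
Combined: F(s) = 1/(s+12)-1/(s-11), -12 < Re(s) < 11

Answer: 1/(s+12)-1/(s-11), ROC: -12 < Re(s) < 11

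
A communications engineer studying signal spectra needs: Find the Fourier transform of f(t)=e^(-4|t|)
Using the standard pair: F{e^(-a|t|)} = 2a/(a^2 + omega^2)
With a = 4: F(omega) = 8/(16 + omega^2)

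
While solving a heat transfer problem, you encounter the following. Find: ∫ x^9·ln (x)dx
By parts: u=ln(x), dv=x^9 dx
du=1/x dx, v=x^10/10
=x^10·ln(x)/10 - ∫ x^9/10 dx
=x^10·ln(x)/10 - x^10/100 + C

Answer: x^10(ln(x)/10 - 1/100) + C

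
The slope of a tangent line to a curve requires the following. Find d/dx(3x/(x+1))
Quotient rule: (f/g)' = (f'g - fg')/g²
f = 3x, f' = 3
g = x + 1, g' = 1

Answer: (3·(x + 1) - 3x)/(x + 1)²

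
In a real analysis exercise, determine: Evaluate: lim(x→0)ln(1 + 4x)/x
L'Hôpital (0/0): lim 4/(1+4x) / 1=4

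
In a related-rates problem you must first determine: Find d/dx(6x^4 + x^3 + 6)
Power rule: d/dx(ax^n) = n·a·x^(n-1)
Term by term: 24·x^3 + 3·x^2

Answer: 24x^3 + 3x^2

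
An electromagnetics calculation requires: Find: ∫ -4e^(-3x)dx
Since d/dx[e^(-3x)]=-3e^(-3x), we get 4/3 e^(-3x) + C

Answer: (4/3)e^(-3x) + C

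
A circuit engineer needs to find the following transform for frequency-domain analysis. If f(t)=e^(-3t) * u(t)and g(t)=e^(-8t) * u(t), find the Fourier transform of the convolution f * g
By the convolution theorem: F{f * g} = F(omega) * G(omega)
F(omega) = 1/(3 + j * omega), G(omega) = 1/(8 + j * omega)
F{f * g} = 1/((3 + j * omega)(8 + j * omega))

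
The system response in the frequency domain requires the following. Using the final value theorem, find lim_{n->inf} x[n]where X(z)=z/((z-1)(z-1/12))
Final value theorem: lim x[n]=lim_{z->1} (z-1)*X(z)
(z-1)*X(z)=z/(z-1/12)
As z->1: 1/(1-1/12)=1/(11/12)=12/11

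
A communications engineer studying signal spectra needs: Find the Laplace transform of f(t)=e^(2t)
L{e^(at)} = 1/(s-a)
L{e^(2t)} = 1/(s-2)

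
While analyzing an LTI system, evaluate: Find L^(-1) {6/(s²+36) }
L^(-1){w/(s²+w²)}=sin(wt)
Here w=6

Answer: sin(6t)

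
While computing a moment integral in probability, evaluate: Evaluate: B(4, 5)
B(x,y) = Γ(x)Γ(y)/Γ(x+y) = (x-1)!(y-1)!/(x+y-1)!
B(4,5) = 3!·4!/8! = 1/280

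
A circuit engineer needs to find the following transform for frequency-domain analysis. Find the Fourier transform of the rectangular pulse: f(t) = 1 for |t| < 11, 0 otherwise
F(omega)=integral from -11 to 11 of e^(-j*omega*t) dt
=2*sin(11*omega)/omega=22*sinc(11*omega/pi)

Answer: 2*sin(11*omega)/omega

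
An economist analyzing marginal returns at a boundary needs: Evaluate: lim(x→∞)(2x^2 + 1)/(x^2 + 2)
Divide numerator and denominator by x^2:
lim (2 + 1/x^2)/(1 + 2/x^2) = 2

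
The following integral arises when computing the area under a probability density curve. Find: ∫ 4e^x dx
Since d/dx[e^x]=+e^x, we get 4e^x+C

Answer: 4e^x+C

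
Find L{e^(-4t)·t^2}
First shifting: L{e^(at)f(t)}=F(s-a)
L{t^2}=2/s^3
Shift s → s+4: 2/(s+4)^3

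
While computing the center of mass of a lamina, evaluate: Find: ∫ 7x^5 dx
Using power rule: ∫ 7x^5 dx=7/6 x^6+C=(7/6)x^6+C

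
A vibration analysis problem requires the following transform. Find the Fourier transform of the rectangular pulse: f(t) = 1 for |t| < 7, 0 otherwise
F(omega)=integral from -7 to 7 of e^(-j*omega*t) dt
=2*sin(7*omega)/omega=14*sinc(7*omega/pi)

Answer: 2*sin(7*omega)/omega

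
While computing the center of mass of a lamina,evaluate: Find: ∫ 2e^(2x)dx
Since d/dx[e^(2x)] = 2e^(2x), we get 1 e^(2x) + C

Answer: e^(2x) + C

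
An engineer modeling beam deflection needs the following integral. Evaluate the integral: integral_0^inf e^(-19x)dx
integral_0^inf e^(-19x) dx = [-1/19*e^(-19x)]_0^inf
= 0 - (-1/19) = 1/19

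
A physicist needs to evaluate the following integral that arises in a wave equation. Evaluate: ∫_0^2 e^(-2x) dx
Antiderivative: (1/(-2))e^(-2x)
Evaluate: (1/(-2))(e^-4-1)

Answer: (e^-4-1)/(-2)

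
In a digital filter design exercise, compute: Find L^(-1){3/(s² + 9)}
L^(-1){w/(s² + w²)}=sin(wt)
Here w=3

Answer: sin(3t)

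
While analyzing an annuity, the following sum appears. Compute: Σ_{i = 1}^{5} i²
Using formula: Σ i^2=n(n+1)(2n+1)/6=5·6·11/6=55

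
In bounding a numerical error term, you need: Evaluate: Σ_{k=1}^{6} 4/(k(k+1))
Partial fractions: 4/(k(k+1))=4/k - 4/(k+1)
Telescoping sum: 4(1-1/7)=4·6/7

Answer: 24/7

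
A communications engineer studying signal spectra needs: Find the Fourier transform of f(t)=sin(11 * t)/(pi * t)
sin(W * t)/(pi * t) = (W/pi) * sinc(W * t/pi) is the impulse response of the ideal low-pass filter with cutoff W (here W = 11).
Its Fourier transform is a rectangular function:
F(omega) = 1 for |omega| < 11, 0 otherwise

Answer: rect(omega/22) [i.e., 1 for |omega| < 11, 0 otherwise]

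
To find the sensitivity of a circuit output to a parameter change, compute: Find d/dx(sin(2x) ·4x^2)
Product rule: (fg)'=f'g+fg'
f=sin(2x), f'=2·cos(2x)
g=4x^2, g'=8x

Answer: 8·cos(2x)·x^2+8·sin(2x)·x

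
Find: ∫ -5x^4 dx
Using power rule: ∫ -5x^4 dx=-5/5 x^5 + C=-x^5 + C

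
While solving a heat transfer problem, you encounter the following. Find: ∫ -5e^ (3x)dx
Since d/dx[e^(3x)] = 3e^(3x), we get -5/3 e^(3x)+C

Answer: (-5/3)e^(3x)+C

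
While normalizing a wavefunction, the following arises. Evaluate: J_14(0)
J_n(0) = 0 for all n > 0 (Bessel function of first kind)
J_14(0) = 0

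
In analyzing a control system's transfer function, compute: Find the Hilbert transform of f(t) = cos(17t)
The Hilbert transform shifts each frequency component by -pi/2.
H{cos(wt)} = sin(wt)
With w = 17: H{cos(17t)} = sin(17t)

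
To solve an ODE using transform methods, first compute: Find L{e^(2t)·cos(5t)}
First shifting: L{e^(at)f(t)}=F(s-a)
L{cos(5t)}=s/(s²+25)
Shift: (s-2)/((s-2)²+25)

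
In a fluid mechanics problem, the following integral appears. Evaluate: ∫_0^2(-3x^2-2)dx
Step 1: Find antiderivative F(x) = -x^3 - 2x
Step 2: F(2) - F(0) = -12 - (0) = -12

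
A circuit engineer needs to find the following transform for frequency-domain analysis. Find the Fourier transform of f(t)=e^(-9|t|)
Using the standard pair: F{e^(-a|t|)} = 2a/(a^2 + omega^2)
With a = 9: F(omega) = 18/(81 + omega^2)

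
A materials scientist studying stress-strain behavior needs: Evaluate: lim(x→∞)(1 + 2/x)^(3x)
Rewrite as [(1 + 2/x)^x]^3.
lim(1 + 2/x)^x=e^2, so limit=(e^2)^3=e^6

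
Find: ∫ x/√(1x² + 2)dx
Let u = x² + 2, du = 2x dx
∫ (1/2)·u^(-1/2) du = √u + C

Answer: √(x² + 2) + C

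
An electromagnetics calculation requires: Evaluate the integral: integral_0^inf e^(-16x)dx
integral_0^inf e^(-16x) dx = [-1/16 * e^(-16x)]_0^inf
= 0 - (-1/16) = 1/16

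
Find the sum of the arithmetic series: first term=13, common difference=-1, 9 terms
Last term: a_n=13+(9-1)·-1=5
Sum=n(a_1+a_n)/2=9(13+5)/2=81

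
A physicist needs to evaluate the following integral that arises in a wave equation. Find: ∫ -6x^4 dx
Using power rule: ∫ -6x^4 dx = -6/5 x^5 + C = (-6/5)x^5 + C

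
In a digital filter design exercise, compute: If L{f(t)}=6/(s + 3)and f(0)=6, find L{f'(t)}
L{f'(t)} = s·F(s) - f(0) = 6s/(s + 3) - 6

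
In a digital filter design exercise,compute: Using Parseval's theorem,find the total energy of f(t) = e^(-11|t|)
Parseval's theorem: E=integral |f(t)|^2 dt=(1/2pi) integral |F(omega)|^2 domega
E=integral_{-inf}^{inf} e^(-22|t|) dt=2 * integral_0^inf e^(-22t) dt=2/(2 * 11)=1/11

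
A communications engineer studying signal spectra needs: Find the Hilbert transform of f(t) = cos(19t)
The Hilbert transform shifts each frequency component by -pi/2.
H{cos(wt)}=sin(wt)
With w=19: H{cos(19t)}=sin(19t)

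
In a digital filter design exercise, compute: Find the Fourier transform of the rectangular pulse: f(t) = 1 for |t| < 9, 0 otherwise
F(omega)=integral from -9 to 9 of e^(-j*omega*t) dt
=2*sin(9*omega)/omega=18*sinc(9*omega/pi)

Answer: 2*sin(9*omega)/omega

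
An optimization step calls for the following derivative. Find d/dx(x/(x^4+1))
Quotient rule: (f/g)'=(f'g - fg')/g²
f=x, f'=1
g=x^4 + 1, g'=4x^3

Answer: (1·(x^4 + 1) - 4x^4)/(x^4 + 1)²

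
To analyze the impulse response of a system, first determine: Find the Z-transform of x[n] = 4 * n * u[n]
Z{n*u[n]}=z/(z-1)^2
By linearity: Z{4*n*u[n]}=4z/(z-1)^2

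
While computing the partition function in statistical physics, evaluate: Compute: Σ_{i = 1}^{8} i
Using formula: Σ i^1=n(n + 1)/2=8·9/2=36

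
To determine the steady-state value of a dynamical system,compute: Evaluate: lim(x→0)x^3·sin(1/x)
Squeeze theorem: -|x^3| ≤ x^3·sin(1/x) ≤ |x^3|
Since x^3 → 0 as x → 0, by squeeze theorem the limit is 0

Answer: 0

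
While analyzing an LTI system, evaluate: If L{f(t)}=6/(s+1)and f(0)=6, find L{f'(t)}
L{f'(t)}=s·F(s) - f(0)=6s/(s + 1) - 6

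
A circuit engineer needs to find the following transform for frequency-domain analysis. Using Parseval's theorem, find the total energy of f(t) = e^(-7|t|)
Parseval's theorem: E=integral |f(t)|^2 dt=(1/2pi) integral |F(omega)|^2 domega
E=integral_{-inf}^{inf} e^(-14|t|) dt=2 * integral_0^inf e^(-14t) dt=2/(2 * 7)=1/7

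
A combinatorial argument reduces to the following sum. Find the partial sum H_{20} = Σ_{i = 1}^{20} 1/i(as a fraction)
H_20 = 1+1/2+1/3+...+1/20
= 55835135/15519504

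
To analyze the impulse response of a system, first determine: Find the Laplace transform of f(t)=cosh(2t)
L{cosh(at)}=s/(s²-a²)
L{cosh(2t)}=s/(s²-4)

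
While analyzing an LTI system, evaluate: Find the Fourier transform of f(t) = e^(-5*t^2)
The Fourier transform of a Gaussian e^(-a * t^2) is sqrt(pi/a) * e^(-omega^2/(4a)).
With a=5: F(omega)=sqrt(pi/5) * e^(-omega^2/20)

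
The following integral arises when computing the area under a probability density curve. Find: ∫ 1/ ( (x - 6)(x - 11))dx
Partial fractions: 1/((x-6)(x-11))=A/(x-6)+B/(x-11)
A=-1/5, B=1/5
∫ [-1/5· 1/(x-6)+1/5· 1/(x-11)] dx
=(1/5)[ln|x-11| - ln|x-6|]+C

Answer: (1/5)·ln|(x-11)/(x-6)|+C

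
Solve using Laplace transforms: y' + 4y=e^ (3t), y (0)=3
Take L: sY - 3+4Y=1/(s-3)
Y(s+4)=1/(s-3)+3
Y=1/((s-3)(s+4))+3/(s+4)
Partial fractions: 1/((s-3)(s+4))=(1/7)/(s-3) - (1/7)/(s+4)
So Y=(1/7)/(s-3)+(20/7)/(s+4)
Inverse Laplace transform (L^(-1){1/(s-3)}=e^(3t), L^(-1){1/(s+4)}=e^(-4t)):

Answer: y(t)=(1/7)·e^(3t)+(20/7)·e^(-4t)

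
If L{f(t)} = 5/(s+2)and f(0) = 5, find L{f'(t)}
L{f'(t)}=s·F(s) - f(0)=5s/(s+2)-5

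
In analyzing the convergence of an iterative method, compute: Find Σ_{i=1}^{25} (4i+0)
=4·Σ i + 0·25=4·325 + 0=1300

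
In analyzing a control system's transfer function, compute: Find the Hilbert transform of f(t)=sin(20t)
The Hilbert transform shifts each frequency component by -pi/2.
H{sin(wt)} = -cos(wt)
With w = 20: H{sin(20t)} = -cos(20t)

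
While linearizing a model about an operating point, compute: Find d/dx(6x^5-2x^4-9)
Power rule: d/dx(ax^n) = n·a·x^(n-1)
Term by term: 30·x^4-8·x^3

Answer: 30x^4-8x^3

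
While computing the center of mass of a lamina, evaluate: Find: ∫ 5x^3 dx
Using power rule: ∫ 5x^3 dx = 5/4 x^4 + C = (5/4)x^4 + C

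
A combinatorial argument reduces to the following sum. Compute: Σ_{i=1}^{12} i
Using formula: Σ i^1=n(n+1)/2=12·13/2=78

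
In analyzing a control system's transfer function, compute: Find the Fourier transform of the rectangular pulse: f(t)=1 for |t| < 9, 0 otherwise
F(omega) = integral from -9 to 9 of e^(-j*omega*t) dt
= 2*sin(9*omega)/omega = 18*sinc(9*omega/pi)

Answer: 2*sin(9*omega)/omega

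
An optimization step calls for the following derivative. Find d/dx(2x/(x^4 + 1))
Quotient rule: (f/g)' = (f'g - fg')/g²
f = 2x, f' = 2
g = x^4+1, g' = 4x^3

Answer: (2·(x^4+1)-8x^4)/(x^4+1)²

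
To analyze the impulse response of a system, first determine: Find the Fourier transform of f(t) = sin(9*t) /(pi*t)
sin(W*t)/(pi*t) = (W/pi)*sinc(W*t/pi) is the impulse response of the ideal low-pass filter with cutoff W (here W = 9).
Its Fourier transform is a rectangular function:
F(omega) = 1 for |omega| < 9, 0 otherwise

Answer: rect(omega/18) [i.e., 1 for |omega| < 9, 0 otherwise]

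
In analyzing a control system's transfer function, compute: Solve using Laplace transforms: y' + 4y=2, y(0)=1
Take L of both sides: sY(s)-1+4Y(s)=2/s
Y(s)(s+4)=2/s+1
Y(s)=2/(s(s+4))+1/(s+4)
Partial fractions: 2/(s(s+4))=(1/2)/s - (1/2)/(s+4)
So Y(s)=(1/2)/s+(1/2)/(s+4)
Inverse transform (L^(-1){1/s}=1, L^(-1){1/(s+4)}=e^(-4t)):

Answer: y(t)=1/2+(1/2)·e^(-4t)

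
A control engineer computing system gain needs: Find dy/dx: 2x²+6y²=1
Differentiate: 4x + 12y·(dy/dx)=0
dy/dx=-4x/(12y)=-(1/3)·(x/y)

Answer: dy/dx=-(1/3)·(x/y)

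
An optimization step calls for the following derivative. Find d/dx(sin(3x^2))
Chain rule: d/dx[sin(u)]=cos(u)·u' where u=3x^2
u'=6x

Answer: 6x·cos(3x^2)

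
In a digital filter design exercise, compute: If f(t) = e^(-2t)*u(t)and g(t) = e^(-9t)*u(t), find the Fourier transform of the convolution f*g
By the convolution theorem: F{f * g} = F(omega) * G(omega)
F(omega) = 1/(2+j * omega), G(omega) = 1/(9+j * omega)
F{f * g} = 1/((2+j * omega)(9+j * omega))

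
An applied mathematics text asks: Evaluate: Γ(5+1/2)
Γ(n + 1/2)=(2n)!√π/(4^n·n!)
=3628800√π/(1024·120)=(945/32)·√π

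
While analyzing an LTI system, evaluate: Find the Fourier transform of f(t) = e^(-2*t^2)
The Fourier transform of a Gaussian e^(-a * t^2) is sqrt(pi/a) * e^(-omega^2/(4a)).
With a=2: F(omega)=sqrt(pi/2) * e^(-omega^2/8)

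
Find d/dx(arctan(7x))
d/dx[arctan(u)] = u'/(1+u²), u = 7x, u' = 7

Answer: 7/(1+49x²)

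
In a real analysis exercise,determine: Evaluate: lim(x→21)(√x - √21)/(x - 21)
Multiply by conjugate (√x+√21)/(√x+√21):
=(x - 21)/((x - 21)(√x+√21))=1/(√x+√21)
As x → 21: 1/(2√21)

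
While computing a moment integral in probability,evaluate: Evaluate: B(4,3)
B(x,y)=Γ(x)Γ(y)/Γ(x+y)=(x-1)!(y-1)!/(x+y-1)!
B(4,3)=3!·2!/6!=1/60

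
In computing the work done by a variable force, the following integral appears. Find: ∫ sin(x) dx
Using standard integral: ∫ sin(x) dx=-cos(x)+C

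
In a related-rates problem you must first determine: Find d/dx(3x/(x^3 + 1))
Quotient rule: (f/g)'=(f'g - fg')/g²
f=3x, f'=3
g=x^3+1, g'=3x^2

Answer: (3·(x^3+1)-9x^3)/(x^3+1)²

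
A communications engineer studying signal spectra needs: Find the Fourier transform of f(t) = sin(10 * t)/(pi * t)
sin(W * t)/(pi * t) = (W/pi) * sinc(W * t/pi) is the impulse response of the ideal low-pass filter with cutoff W (here W = 10).
Its Fourier transform is a rectangular function:
F(omega) = 1 for |omega| < 10, 0 otherwise

Answer: rect(omega/20) [i.e., 1 for |omega| < 10, 0 otherwise]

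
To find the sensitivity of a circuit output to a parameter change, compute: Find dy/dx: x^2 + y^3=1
Differentiate: 2x + 3y^2·(dy/dx)=0
dy/dx=-2x/(3y^2)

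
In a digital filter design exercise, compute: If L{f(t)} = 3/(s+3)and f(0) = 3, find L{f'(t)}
L{f'(t)} = s·F(s) - f(0) = 3s/(s + 3) - 3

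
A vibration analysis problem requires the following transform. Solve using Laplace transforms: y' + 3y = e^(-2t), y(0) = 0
Take L: sY - 0+3Y=1/(s+2)
Y(s+3)=1/(s+2)+0
Y=1/((s+2)(s+3))+0/(s+3)
Partial fractions: 1/((s+2)(s+3))=1/(s+2)-1/(s+3)
So Y=1/(s+2)-1/(s+3)
Inverse Laplace transform (L^(-1){1/(s+2)}=e^(-2t), L^(-1){1/(s+3)}=e^(-3t)):

Answer: y(t)=1·e^(-2t) - e^(-3t)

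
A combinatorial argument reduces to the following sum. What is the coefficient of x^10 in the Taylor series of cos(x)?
cos(x) = Σ (-1)^k x^(2k)/(2k)!
For x^10: (-1)^5/10! = -1/3628800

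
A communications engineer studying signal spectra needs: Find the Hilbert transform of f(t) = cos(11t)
The Hilbert transform shifts each frequency component by -pi/2.
H{cos(wt)} = sin(wt)
With w = 11: H{cos(11t)} = sin(11t)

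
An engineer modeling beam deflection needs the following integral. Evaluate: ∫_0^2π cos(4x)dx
Antiderivative: sin(4x)/4
Evaluate at bounds: [sin(4·2π)/4] - [sin(4·0)/4]
= ((0) - (0))/4 = 0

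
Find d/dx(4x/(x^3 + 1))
Quotient rule: (f/g)' = (f'g - fg')/g²
f = 4x, f' = 4
g = x^3 + 1, g' = 3x^2

Answer: (4·(x^3 + 1) - 12x^3)/(x^3 + 1)²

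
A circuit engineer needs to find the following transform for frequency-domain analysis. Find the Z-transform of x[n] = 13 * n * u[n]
Z{n * u[n]}=z/(z-1)^2
By linearity: Z{13 * n * u[n]}=13z/(z-1)^2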